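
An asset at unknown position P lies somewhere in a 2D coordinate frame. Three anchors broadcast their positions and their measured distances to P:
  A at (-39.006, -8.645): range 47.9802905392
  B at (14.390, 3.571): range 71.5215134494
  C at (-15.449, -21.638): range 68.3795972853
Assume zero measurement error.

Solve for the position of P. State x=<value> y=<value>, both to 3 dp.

eq1: (x + 39.006)² + (y + 8.645)² = 47.9802905392²
eq2: (x − 14.390)² + (y − 3.571)² = 71.5215134494²
eq3: (x + 15.449)² + (y + 21.638)² = 68.3795972853²
eq3−eq1, eq3−eq2 (x²,y² cancel):
  -47.114·x + 25.986·y = 3262.990461
  59.678·x + 50.418·y = -926.608065
det = -47.114·50.418 − 25.986·59.678 = -3926.186160
x = (3262.990461·50.418 − 25.986·-926.608065) / -3926.186160 = -48.034475
y = (-47.114·-926.608065 − 3262.990461·59.678) / -3926.186160 = 38.478189

x=-48.034 y=38.478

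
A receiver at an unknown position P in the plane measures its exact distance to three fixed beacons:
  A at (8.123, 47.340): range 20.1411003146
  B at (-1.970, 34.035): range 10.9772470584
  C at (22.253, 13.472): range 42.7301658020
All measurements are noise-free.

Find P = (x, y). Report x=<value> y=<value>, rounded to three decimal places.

eq1: (x − 8.123)² + (y − 47.340)² = 20.1411003146²
eq2: (x + 1.970)² + (y − 34.035)² = 10.9772470584²
eq3: (x − 22.253)² + (y − 13.472)² = 42.7301658020²
eq3−eq2, eq3−eq1 (x²,y² cancel):
  -48.446·x + 41.126·y = 2190.938448
  -28.260·x + 67.736·y = 3050.571084
det = -48.446·67.736 − 41.126·-28.260 = -2119.317496
x = (2190.938448·67.736 − 41.126·3050.571084) / -2119.317496 = -10.827835
y = (-48.446·3050.571084 − 2190.938448·-28.260) / -2119.317496 = 40.518727

x=-10.828 y=40.519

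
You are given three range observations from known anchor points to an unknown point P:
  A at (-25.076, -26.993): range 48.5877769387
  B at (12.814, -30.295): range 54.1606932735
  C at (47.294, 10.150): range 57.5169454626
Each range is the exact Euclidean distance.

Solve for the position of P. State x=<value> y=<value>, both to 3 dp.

eq1: (x + 25.076)² + (y + 26.993)² = 48.5877769387²
eq2: (x − 12.814)² + (y + 30.295)² = 54.1606932735²
eq3: (x − 47.294)² + (y − 10.150)² = 57.5169454626²
eq2−eq3, eq2−eq1 (x²,y² cancel):
  68.960·x + 80.890·y = 882.940996
  -75.780·x + 6.604·y = 848.050832
det = 68.960·6.604 − 80.890·-75.780 = 6585.256040
x = (882.940996·6.604 − 80.890·848.050832) / 6585.256040 = -9.531579
y = (68.960·848.050832 − 882.940996·-75.780) / 6585.256040 = 19.041151

x=-9.532 y=19.041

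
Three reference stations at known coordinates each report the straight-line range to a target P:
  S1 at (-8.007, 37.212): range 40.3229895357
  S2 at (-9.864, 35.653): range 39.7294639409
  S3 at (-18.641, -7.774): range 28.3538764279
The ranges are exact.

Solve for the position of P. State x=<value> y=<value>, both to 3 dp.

eq1: (x + 8.007)² + (y − 37.212)² = 40.3229895357²
eq2: (x + 9.864)² + (y − 35.653)² = 39.7294639409²
eq3: (x + 18.641)² + (y + 7.774)² = 28.3538764279²
eq2−eq3, eq2−eq1 (x²,y² cancel):
  -17.554·x − 86.854·y = -186.024951
  3.714·x + 3.118·y = 32.896908
det = -17.554·3.118 − -86.854·3.714 = 267.842384
x = (-186.024951·3.118 − -86.854·32.896908) / 267.842384 = 8.502023
y = (-17.554·32.896908 − -186.024951·3.714) / 267.842384 = 0.423474

x=8.502 y=0.423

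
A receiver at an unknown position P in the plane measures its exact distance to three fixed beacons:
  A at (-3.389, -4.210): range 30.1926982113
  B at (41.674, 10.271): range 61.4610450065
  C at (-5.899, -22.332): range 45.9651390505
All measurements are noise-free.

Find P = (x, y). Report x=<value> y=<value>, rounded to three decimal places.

eq1: (x + 3.389)² + (y + 4.210)² = 30.1926982113²
eq2: (x − 41.674)² + (y − 10.271)² = 61.4610450065²
eq3: (x + 5.899)² + (y + 22.332)² = 45.9651390505²
eq1−eq3, eq1−eq2 (x²,y² cancel):
  -5.020·x − 36.244·y = -696.887979
  90.126·x + 28.962·y = -1052.854732
det = -5.020·28.962 − -36.244·90.126 = 3121.137504
x = (-696.887979·28.962 − -36.244·-1052.854732) / 3121.137504 = -18.692844
y = (-5.020·-1052.854732 − -696.887979·90.126) / 3121.137504 = 21.816744

x=-18.693 y=21.817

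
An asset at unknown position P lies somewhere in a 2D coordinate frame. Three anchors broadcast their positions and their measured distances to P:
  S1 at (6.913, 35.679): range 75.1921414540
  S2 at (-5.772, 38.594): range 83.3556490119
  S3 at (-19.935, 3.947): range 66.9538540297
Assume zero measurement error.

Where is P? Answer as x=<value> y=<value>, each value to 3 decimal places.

eq1: (x − 6.913)² + (y − 35.679)² = 75.1921414540²
eq2: (x + 5.772)² + (y − 38.594)² = 83.3556490119²
eq3: (x + 19.935)² + (y − 3.947)² = 66.9538540297²
eq2−eq1, eq2−eq3 (x²,y² cancel):
  25.370·x − 5.830·y = 1092.273876
  -28.326·x − 69.294·y = 1355.515867
det = 25.370·-69.294 − -5.830·-28.326 = -1923.129360
x = (1092.273876·-69.294 − -5.830·1355.515867) / -1923.129360 = 35.247430
y = (25.370·1355.515867 − 1092.273876·-28.326) / -1923.129360 = -33.970251

x=35.247 y=-33.970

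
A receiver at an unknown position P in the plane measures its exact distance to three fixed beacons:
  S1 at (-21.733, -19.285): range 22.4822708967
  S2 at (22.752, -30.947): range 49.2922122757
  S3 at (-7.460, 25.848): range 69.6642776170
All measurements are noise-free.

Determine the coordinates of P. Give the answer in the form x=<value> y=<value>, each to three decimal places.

x=-25.405 y=-41.465

eq1: (x + 21.733)² + (y + 19.285)² = 22.4822708967²
eq2: (x − 22.752)² + (y + 30.947)² = 49.2922122757²
eq3: (x + 7.460)² + (y − 25.848)² = 69.6642776170²
eq2−eq3, eq2−eq1 (x²,y² cancel):
  -60.424·x + 113.590·y = -3174.988994
  -88.970·x + 23.324·y = 1293.133887
det = -60.424·23.324 − 113.590·-88.970 = 8696.772924
x = (-3174.988994·23.324 − 113.590·1293.133887) / 8696.772924 = -25.404886
y = (-60.424·1293.133887 − -3174.988994·-88.970) / 8696.772924 = -41.465391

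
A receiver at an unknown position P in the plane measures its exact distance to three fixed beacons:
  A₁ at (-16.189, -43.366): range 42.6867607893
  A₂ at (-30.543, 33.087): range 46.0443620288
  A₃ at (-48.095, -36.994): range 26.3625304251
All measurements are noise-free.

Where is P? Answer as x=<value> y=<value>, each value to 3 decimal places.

x=-43.970 y=-10.956

eq1: (x + 16.189)² + (y + 43.366)² = 42.6867607893²
eq2: (x + 30.543)² + (y − 33.087)² = 46.0443620288²
eq3: (x + 48.095)² + (y + 36.994)² = 26.3625304251²
eq2−eq1, eq2−eq3 (x²,y² cancel):
  28.708·x − 152.906·y = 412.992987
  -35.104·x − 140.162·y = 3079.160907
det = 28.708·-140.162 − -152.906·-35.104 = -9391.382920
x = (412.992987·-140.162 − -152.906·3079.160907) / -9391.382920 = -43.969696
y = (28.708·3079.160907 − 412.992987·-35.104) / -9391.382920 = -10.956241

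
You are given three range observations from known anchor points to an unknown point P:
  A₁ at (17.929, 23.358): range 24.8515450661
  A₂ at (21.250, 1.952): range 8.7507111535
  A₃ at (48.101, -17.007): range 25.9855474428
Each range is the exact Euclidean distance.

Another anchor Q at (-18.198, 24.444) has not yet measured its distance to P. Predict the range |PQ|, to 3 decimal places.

eq1: (x − 17.929)² + (y − 23.358)² = 24.8515450661²
eq2: (x − 21.250)² + (y − 1.952)² = 8.7507111535²
eq3: (x − 48.101)² + (y + 17.007)² = 25.9855474428²
eq1−eq2, eq1−eq3 (x²,y² cancel):
  6.642·x − 42.812·y = 129.351945
  60.344·x − 80.730·y = 1678.249661
det = 6.642·-80.730 − -42.812·60.344 = 2047.238668
x = (129.351945·-80.730 − -42.812·1678.249661) / 2047.238668 = 29.994862
y = (6.642·1678.249661 − 129.351945·60.344) / 2047.238668 = 1.632111
|P − Q| = √((29.994862 − -18.198)² + (1.632111 − 24.444)²) = 53.319174

53.319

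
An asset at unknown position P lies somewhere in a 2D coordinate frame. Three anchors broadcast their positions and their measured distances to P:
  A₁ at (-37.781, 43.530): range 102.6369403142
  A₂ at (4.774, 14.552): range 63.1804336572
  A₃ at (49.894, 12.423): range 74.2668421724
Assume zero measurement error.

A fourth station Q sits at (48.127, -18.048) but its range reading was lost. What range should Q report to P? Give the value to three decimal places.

50.798

eq1: (x + 37.781)² + (y − 43.530)² = 102.6369403142²
eq2: (x − 4.774)² + (y − 14.552)² = 63.1804336572²
eq3: (x − 49.894)² + (y − 12.423)² = 74.2668421724²
eq3−eq2, eq3−eq1 (x²,y² cancel):
  -90.240·x + 4.258·y = -885.393736
  -175.350·x + 62.214·y = -4340.254975
det = -90.240·62.214 − 4.258·-175.350 = -4867.551060
x = (-885.393736·62.214 − 4.258·-4340.254975) / -4867.551060 = 7.519814
y = (-90.240·-4340.254975 − -885.393736·-175.350) / -4867.551060 = -48.568739
|P − Q| = √((7.519814 − 48.127)² + (-48.568739 − -18.048)²) = 50.798219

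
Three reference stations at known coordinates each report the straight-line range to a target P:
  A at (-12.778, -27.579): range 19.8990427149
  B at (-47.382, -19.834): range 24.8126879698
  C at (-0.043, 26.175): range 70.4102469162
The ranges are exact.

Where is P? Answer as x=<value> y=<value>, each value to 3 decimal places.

x=-30.002 y=-37.543

eq1: (x + 12.778)² + (y + 27.579)² = 19.8990427149²
eq2: (x + 47.382)² + (y + 19.834)² = 24.8126879698²
eq3: (x + 0.043)² + (y − 26.175)² = 70.4102469162²
eq2−eq3, eq2−eq1 (x²,y² cancel):
  94.678·x + 92.018·y = -6295.242393
  69.208·x − 15.490·y = -1494.865372
det = 94.678·-15.490 − 92.018·69.208 = -7834.943964
x = (-6295.242393·-15.490 − 92.018·-1494.865372) / -7834.943964 = -30.002490
y = (94.678·-1494.865372 − -6295.242393·69.208) / -7834.943964 = -37.543379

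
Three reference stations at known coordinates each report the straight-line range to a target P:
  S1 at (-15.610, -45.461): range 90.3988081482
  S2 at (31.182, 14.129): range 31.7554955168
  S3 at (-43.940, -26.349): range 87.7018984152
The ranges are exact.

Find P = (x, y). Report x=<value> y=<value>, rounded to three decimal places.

eq1: (x + 15.610)² + (y + 45.461)² = 90.3988081482²
eq2: (x − 31.182)² + (y − 14.129)² = 31.7554955168²
eq3: (x + 43.940)² + (y + 26.349)² = 87.7018984152²
eq2−eq1, eq2−eq3 (x²,y² cancel):
  -93.584·x − 119.180·y = -6025.104163
  -150.244·x − 80.956·y = -5230.163854
det = -93.584·-80.956 − -119.180·-150.244 = -10329.893616
x = (-6025.104163·-80.956 − -119.180·-5230.163854) / -10329.893616 = 13.123329
y = (-93.584·-5230.163854 − -6025.104163·-150.244) / -10329.893616 = 40.249795

x=13.123 y=40.250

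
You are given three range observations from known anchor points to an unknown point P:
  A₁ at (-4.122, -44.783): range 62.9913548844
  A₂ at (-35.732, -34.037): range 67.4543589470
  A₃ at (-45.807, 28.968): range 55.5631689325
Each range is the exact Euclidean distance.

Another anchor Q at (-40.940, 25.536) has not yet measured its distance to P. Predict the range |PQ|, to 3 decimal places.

50.121

eq1: (x + 4.122)² + (y + 44.783)² = 62.9913548844²
eq2: (x + 35.732)² + (y + 34.037)² = 67.4543589470²
eq3: (x + 45.807)² + (y − 28.968)² = 55.5631689325²
eq2−eq3, eq2−eq1 (x²,y² cancel):
  -20.150·x + 126.010·y = 1964.957879
  63.220·x − 21.492·y = 169.394531
det = -20.150·-21.492 − 126.010·63.220 = -7533.288400
x = (1964.957879·-21.492 − 126.010·169.394531) / -7533.288400 = 8.439379
y = (-20.150·169.394531 − 1964.957879·63.220) / -7533.288400 = 16.943190
|P − Q| = √((8.439379 − -40.940)² + (16.943190 − 25.536)²) = 50.121448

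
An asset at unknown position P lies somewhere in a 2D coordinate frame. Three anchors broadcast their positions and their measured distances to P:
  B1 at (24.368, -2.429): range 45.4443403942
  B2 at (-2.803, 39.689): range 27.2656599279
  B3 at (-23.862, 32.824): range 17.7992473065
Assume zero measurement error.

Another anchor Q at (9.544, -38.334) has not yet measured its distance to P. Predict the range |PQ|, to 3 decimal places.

eq1: (x − 24.368)² + (y + 2.429)² = 45.4443403942²
eq2: (x + 2.803)² + (y − 39.689)² = 27.2656599279²
eq3: (x + 23.862)² + (y − 32.824)² = 17.7992473065²
eq3−eq2, eq3−eq1 (x²,y² cancel):
  42.118·x + 13.730·y = -490.339497
  96.460·x − 70.506·y = -2795.485424
det = 42.118·-70.506 − 13.730·96.460 = -4293.967508
x = (-490.339497·-70.506 − 13.730·-2795.485424) / -4293.967508 = -16.989856
y = (42.118·-2795.485424 − -490.339497·96.460) / -4293.967508 = 16.404900
|P − Q| = √((-16.989856 − 9.544)² + (16.404900 − -38.334)²) = 60.830853

60.831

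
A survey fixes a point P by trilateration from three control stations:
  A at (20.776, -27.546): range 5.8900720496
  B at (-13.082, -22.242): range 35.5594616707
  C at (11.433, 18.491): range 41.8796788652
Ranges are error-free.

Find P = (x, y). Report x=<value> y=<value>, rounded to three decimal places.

x=22.476 y=-21.907

eq1: (x − 20.776)² + (y + 27.546)² = 5.8900720496²
eq2: (x + 13.082)² + (y + 22.242)² = 35.5594616707²
eq3: (x − 11.433)² + (y − 18.491)² = 41.8796788652²
eq2−eq3, eq2−eq1 (x²,y² cancel):
  49.030·x + 81.466·y = -682.646906
  67.716·x − 10.608·y = 1754.361370
det = 49.030·-10.608 − 81.466·67.716 = -6036.661896
x = (-682.646906·-10.608 − 81.466·1754.361370) / -6036.661896 = 22.475879
y = (49.030·1754.361370 − -682.646906·67.716) / -6036.661896 = -21.906553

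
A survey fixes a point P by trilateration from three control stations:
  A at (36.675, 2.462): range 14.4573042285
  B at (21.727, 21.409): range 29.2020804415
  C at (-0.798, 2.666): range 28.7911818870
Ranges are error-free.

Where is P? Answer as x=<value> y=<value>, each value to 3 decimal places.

eq1: (x − 36.675)² + (y − 2.462)² = 14.4573042285²
eq2: (x − 21.727)² + (y − 21.409)² = 29.2020804415²
eq3: (x + 0.798)² + (y − 2.666)² = 28.7911818870²
eq2−eq3, eq2−eq1 (x²,y² cancel):
  -45.050·x − 37.486·y = -898.834102
  29.896·x − 37.894·y = 1064.457116
det = -45.050·-37.894 − -37.486·29.896 = 2827.806156
x = (-898.834102·-37.894 − -37.486·1064.457116) / 2827.806156 = 26.155491
y = (-45.050·1064.457116 − -898.834102·29.896) / 2827.806156 = -7.455337

x=26.155 y=-7.455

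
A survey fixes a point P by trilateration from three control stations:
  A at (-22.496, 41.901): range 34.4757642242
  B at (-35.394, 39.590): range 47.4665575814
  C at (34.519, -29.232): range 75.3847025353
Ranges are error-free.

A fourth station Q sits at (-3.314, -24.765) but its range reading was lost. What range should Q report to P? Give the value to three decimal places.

69.176

eq1: (x + 22.496)² + (y − 41.901)² = 34.4757642242²
eq2: (x + 35.394)² + (y − 39.590)² = 47.4665575814²
eq3: (x − 34.519)² + (y + 29.232)² = 75.3847025353²
eq2−eq1, eq2−eq3 (x²,y² cancel):
  25.796·x + 4.622·y = 506.156251
  139.826·x − 137.644·y = -4203.811439
det = 25.796·-137.644 − 4.622·139.826 = -4196.940396
x = (506.156251·-137.644 − 4.622·-4203.811439) / -4196.940396 = 11.970471
y = (25.796·-4203.811439 − 506.156251·139.826) / -4196.940396 = 42.701422
|P − Q| = √((11.970471 − -3.314)² + (42.701422 − -24.765)²) = 69.176103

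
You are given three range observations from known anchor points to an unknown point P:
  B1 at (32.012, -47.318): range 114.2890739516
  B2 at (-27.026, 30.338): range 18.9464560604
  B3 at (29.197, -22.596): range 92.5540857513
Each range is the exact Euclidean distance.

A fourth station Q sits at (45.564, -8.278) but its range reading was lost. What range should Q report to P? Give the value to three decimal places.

94.332

eq1: (x − 32.012)² + (y + 47.318)² = 114.2890739516²
eq2: (x + 27.026)² + (y − 30.338)² = 18.9464560604²
eq3: (x − 29.197)² + (y + 22.596)² = 92.5540857513²
eq2−eq1, eq2−eq3 (x²,y² cancel):
  118.076·x − 155.312·y = -11090.061879
  112.446·x − 105.868·y = -8495.045487
det = 118.076·-105.868 − -155.312·112.446 = 4963.743184
x = (-11090.061879·-105.868 − -155.312·-8495.045487) / 4963.743184 = -29.272230
y = (118.076·-8495.045487 − -11090.061879·112.446) / 4963.743184 = 49.150832
|P − Q| = √((-29.272230 − 45.564)² + (49.150832 − -8.278)²) = 94.332031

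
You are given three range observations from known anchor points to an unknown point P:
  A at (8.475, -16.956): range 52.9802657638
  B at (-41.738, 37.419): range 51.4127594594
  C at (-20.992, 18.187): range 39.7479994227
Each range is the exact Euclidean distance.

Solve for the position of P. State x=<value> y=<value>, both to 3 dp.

x=-44.418 y=-13.924

eq1: (x − 8.475)² + (y + 16.956)² = 52.9802657638²
eq2: (x + 41.738)² + (y − 37.419)² = 51.4127594594²
eq3: (x + 20.992)² + (y − 18.187)² = 39.7479994227²
eq1−eq3, eq1−eq2 (x²,y² cancel):
  -58.934·x + 70.286·y = 1639.104574
  -100.426·x + 108.750·y = 2946.547369
det = -58.934·108.750 − 70.286·-100.426 = 649.469336
x = (1639.104574·108.750 − 70.286·2946.547369) / 649.469336 = -44.418426
y = (-58.934·2946.547369 − 1639.104574·-100.426) / 649.469336 = -13.923839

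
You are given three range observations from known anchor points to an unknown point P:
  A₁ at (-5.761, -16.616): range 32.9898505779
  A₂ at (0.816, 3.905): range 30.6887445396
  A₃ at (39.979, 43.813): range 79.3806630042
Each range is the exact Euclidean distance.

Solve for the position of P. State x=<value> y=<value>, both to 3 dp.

eq1: (x + 5.761)² + (y + 16.616)² = 32.9898505779²
eq2: (x − 0.816)² + (y − 3.905)² = 30.6887445396²
eq3: (x − 39.979)² + (y − 43.813)² = 79.3806630042²
eq3−eq1, eq3−eq2 (x²,y² cancel):
  -91.480·x − 120.858·y = 2004.340585
  -78.326·x − 79.816·y = 1857.506089
det = -91.480·-79.816 − -120.858·-78.326 = -2164.756028
x = (2004.340585·-79.816 − -120.858·1857.506089) / -2164.756028 = -29.802907
y = (-91.480·1857.506089 − 2004.340585·-78.326) / -2164.756028 = 5.974196

x=-29.803 y=5.974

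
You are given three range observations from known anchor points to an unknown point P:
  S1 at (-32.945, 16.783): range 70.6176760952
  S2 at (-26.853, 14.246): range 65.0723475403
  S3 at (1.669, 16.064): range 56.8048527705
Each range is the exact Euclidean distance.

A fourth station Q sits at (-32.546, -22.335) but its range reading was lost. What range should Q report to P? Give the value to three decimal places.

44.910

eq1: (x + 32.945)² + (y − 16.783)² = 70.6176760952²
eq2: (x + 26.853)² + (y − 14.246)² = 65.0723475403²
eq3: (x − 1.669)² + (y − 16.064)² = 56.8048527705²
eq3−eq1, eq3−eq2 (x²,y² cancel):
  -69.228·x + 1.438·y = -653.860422
  -57.044·x − 3.636·y = -344.424648
det = -69.228·-3.636 − 1.438·-57.044 = 333.742280
x = (-653.860422·-3.636 − 1.438·-344.424648) / 333.742280 = 8.607597
y = (-69.228·-344.424648 − -653.860422·-57.044) / 333.742280 = -40.315492
|P − Q| = √((8.607597 − -32.546)² + (-40.315492 − -22.335)²) = 44.910095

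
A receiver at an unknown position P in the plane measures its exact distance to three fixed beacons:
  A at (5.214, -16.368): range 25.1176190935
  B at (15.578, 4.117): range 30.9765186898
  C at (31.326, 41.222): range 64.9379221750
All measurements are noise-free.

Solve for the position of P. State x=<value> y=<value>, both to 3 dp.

eq1: (x − 5.214)² + (y + 16.368)² = 25.1176190935²
eq2: (x − 15.578)² + (y − 4.117)² = 30.9765186898²
eq3: (x − 31.326)² + (y − 41.222)² = 64.9379221750²
eq3−eq2, eq3−eq1 (x²,y² cancel):
  -31.496·x − 74.210·y = 836.441239
  -52.224·x − 115.180·y = 1200.564607
det = -31.496·-115.180 − -74.210·-52.224 = -247.833760
x = (836.441239·-115.180 − -74.210·1200.564607) / -247.833760 = 29.242999
y = (-31.496·1200.564607 − 836.441239·-52.224) / -247.833760 = -23.682506

x=29.243 y=-23.683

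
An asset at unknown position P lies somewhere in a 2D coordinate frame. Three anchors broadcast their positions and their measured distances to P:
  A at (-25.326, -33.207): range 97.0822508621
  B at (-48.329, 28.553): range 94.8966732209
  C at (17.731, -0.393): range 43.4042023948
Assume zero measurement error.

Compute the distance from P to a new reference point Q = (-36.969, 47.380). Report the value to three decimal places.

eq1: (x + 25.326)² + (y + 33.207)² = 97.0822508621²
eq2: (x + 48.329)² + (y − 28.553)² = 94.8966732209²
eq3: (x − 17.731)² + (y + 0.393)² = 43.4042023948²
eq3−eq1, eq3−eq2 (x²,y² cancel):
  -86.114·x − 65.628·y = -6111.470332
  -132.120·x + 57.892·y = -4285.030563
det = -86.114·57.892 − -65.628·-132.120 = -13656.083048
x = (-6111.470332·57.892 − -65.628·-4285.030563) / -13656.083048 = 46.501125
y = (-86.114·-4285.030563 − -6111.470332·-132.120) / -13656.083048 = 32.106303
|P − Q| = √((46.501125 − -36.969)² + (32.106303 − 47.380)²) = 84.856040

84.856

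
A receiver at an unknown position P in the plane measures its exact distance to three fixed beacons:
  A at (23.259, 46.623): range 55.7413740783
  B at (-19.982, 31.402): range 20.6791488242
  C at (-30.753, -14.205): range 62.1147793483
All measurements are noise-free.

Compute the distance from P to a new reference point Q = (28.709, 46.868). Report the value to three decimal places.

eq1: (x − 23.259)² + (y − 46.623)² = 55.7413740783²
eq2: (x + 19.982)² + (y − 31.402)² = 20.6791488242²
eq3: (x + 30.753)² + (y + 14.205)² = 62.1147793483²
eq3−eq1, eq3−eq2 (x²,y² cancel):
  108.024·x + 121.656·y = 2318.301205
  21.542·x + 91.214·y = 3668.455511
det = 108.024·91.214 − 121.656·21.542 = 7232.587584
x = (2318.301205·91.214 − 121.656·3668.455511) / 7232.587584 = -32.468061
y = (108.024·3668.455511 − 2318.301205·21.542) / 7232.587584 = 47.886097
|P − Q| = √((-32.468061 − 28.709)² + (47.886097 − 46.868)²) = 61.185532

61.186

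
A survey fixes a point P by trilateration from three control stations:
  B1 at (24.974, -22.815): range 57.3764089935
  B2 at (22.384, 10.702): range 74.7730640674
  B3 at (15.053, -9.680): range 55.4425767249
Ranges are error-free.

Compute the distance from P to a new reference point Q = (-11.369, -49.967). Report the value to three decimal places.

17.743

eq1: (x − 24.974)² + (y + 22.815)² = 57.3764089935²
eq2: (x − 22.384)² + (y − 10.702)² = 74.7730640674²
eq3: (x − 15.053)² + (y + 9.680)² = 55.4425767249²
eq3−eq1, eq3−eq2 (x²,y² cancel):
  19.842·x − 26.270·y = 605.756697
  14.662·x + 40.764·y = -2221.850745
det = 19.842·40.764 − -26.270·14.662 = 1194.010028
x = (605.756697·40.764 − -26.270·-2221.850745) / 1194.010028 = -28.203241
y = (19.842·-2221.850745 − 605.756697·14.662) / 1194.010028 = -44.361074
|P − Q| = √((-28.203241 − -11.369)² + (-44.361074 − -49.967)²) = 17.743114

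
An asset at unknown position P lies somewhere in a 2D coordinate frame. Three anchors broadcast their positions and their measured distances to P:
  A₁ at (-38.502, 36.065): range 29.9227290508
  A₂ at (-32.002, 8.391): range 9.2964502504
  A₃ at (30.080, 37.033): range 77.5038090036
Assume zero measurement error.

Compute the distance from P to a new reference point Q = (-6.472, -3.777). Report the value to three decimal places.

36.002

eq1: (x + 38.502)² + (y − 36.065)² = 29.9227290508²
eq2: (x + 32.002)² + (y − 8.391)² = 9.2964502504²
eq3: (x − 30.080)² + (y − 37.033)² = 77.5038090036²
eq1−eq3, eq1−eq2 (x²,y² cancel):
  137.164·x + 1.936·y = -5618.309436
  13.000·x − 55.348·y = -879.605617
det = 137.164·-55.348 − 1.936·13.000 = -7616.921072
x = (-5618.309436·-55.348 − 1.936·-879.605617) / -7616.921072 = -41.048752
y = (137.164·-879.605617 − -5618.309436·13.000) / -7616.921072 = 6.250846
|P − Q| = √((-41.048752 − -6.472)² + (6.250846 − -3.777)²) = 36.001521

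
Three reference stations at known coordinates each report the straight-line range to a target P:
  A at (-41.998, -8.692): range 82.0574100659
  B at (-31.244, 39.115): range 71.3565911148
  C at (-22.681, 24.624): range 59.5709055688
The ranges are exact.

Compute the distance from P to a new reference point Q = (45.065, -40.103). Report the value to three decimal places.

eq1: (x + 41.998)² + (y + 8.692)² = 82.0574100659²
eq2: (x + 31.244)² + (y − 39.115)² = 71.3565911148²
eq3: (x + 22.681)² + (y − 24.624)² = 59.5709055688²
eq1−eq2, eq1−eq3 (x²,y² cancel):
  21.508·x + 95.614·y = 2308.443344
  38.634·x + 66.632·y = 2466.112025
det = 21.508·66.632 − 95.614·38.634 = -2260.830220
x = (2308.443344·66.632 − 95.614·2466.112025) / -2260.830220 = 36.260413
y = (21.508·2466.112025 − 2308.443344·38.634) / -2260.830220 = 15.986721
|P − Q| = √((36.260413 − 45.065)² + (15.986721 − -40.103)²) = 56.776558

56.777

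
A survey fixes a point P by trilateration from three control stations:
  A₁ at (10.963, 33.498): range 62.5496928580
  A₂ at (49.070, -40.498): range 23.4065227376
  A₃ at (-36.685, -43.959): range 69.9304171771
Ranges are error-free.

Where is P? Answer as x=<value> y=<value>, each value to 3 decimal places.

x=30.848 y=-25.807

eq1: (x − 10.963)² + (y − 33.498)² = 62.5496928580²
eq2: (x − 49.070)² + (y + 40.498)² = 23.4065227376²
eq3: (x + 36.685)² + (y + 43.959)² = 69.9304171771²
eq2−eq3, eq2−eq1 (x²,y² cancel):
  -171.510·x − 6.922·y = -5112.167938
  -76.214·x + 147.992·y = -6170.248301
det = -171.510·147.992 − -6.922·-76.214 = -25909.661228
x = (-5112.167938·147.992 − -6.922·-6170.248301) / -25909.661228 = 30.848355
y = (-171.510·-6170.248301 − -5112.167938·-76.214) / -25909.661228 = -25.806610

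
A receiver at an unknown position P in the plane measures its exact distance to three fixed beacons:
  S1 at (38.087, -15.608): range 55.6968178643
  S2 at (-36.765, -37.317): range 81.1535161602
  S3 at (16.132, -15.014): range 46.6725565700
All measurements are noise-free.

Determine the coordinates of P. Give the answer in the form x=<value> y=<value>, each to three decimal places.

x=7.319 y=30.819

eq1: (x − 38.087)² + (y + 15.608)² = 55.6968178643²
eq2: (x + 36.765)² + (y + 37.317)² = 81.1535161602²
eq3: (x − 16.132)² + (y + 15.014)² = 46.6725565700²
eq1−eq3, eq1−eq2 (x²,y² cancel):
  -43.910·x + 1.188·y = -284.759630
  -149.704·x − 43.418·y = -2433.763184
det = -43.910·-43.418 − 1.188·-149.704 = 2084.332732
x = (-284.759630·-43.418 − 1.188·-2433.763184) / 2084.332732 = 7.318891
y = (-43.910·-2433.763184 − -284.759630·-149.704) / 2084.332732 = 30.818921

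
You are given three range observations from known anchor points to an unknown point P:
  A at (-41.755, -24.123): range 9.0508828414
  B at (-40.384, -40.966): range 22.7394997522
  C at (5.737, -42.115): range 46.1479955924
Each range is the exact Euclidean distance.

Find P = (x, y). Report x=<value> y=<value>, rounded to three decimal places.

eq1: (x + 41.755)² + (y + 24.123)² = 9.0508828414²
eq2: (x + 40.384)² + (y + 40.966)² = 22.7394997522²
eq3: (x − 5.737)² + (y + 42.115)² = 46.1479955924²
eq3−eq1, eq3−eq2 (x²,y² cancel):
  -94.984·x + 35.984·y = 2566.531777
  -92.242·x + 2.298·y = 3115.046866
det = -94.984·2.298 − 35.984·-92.242 = 3100.962896
x = (2566.531777·2.298 − 35.984·3115.046866) / 3100.962896 = -34.245478
y = (-94.984·3115.046866 − 2566.531777·-92.242) / 3100.962896 = -19.070718

x=-34.245 y=-19.071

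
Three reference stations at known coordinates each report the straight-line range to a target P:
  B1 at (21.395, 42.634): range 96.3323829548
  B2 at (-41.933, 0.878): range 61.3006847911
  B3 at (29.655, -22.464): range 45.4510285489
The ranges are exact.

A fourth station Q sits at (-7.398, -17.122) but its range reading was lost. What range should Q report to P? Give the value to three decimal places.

eq1: (x − 21.395)² + (y − 42.634)² = 96.3323829548²
eq2: (x + 41.933)² + (y − 0.878)² = 61.3006847911²
eq3: (x − 29.655)² + (y + 22.464)² = 45.4510285489²
eq1−eq3, eq1−eq2 (x²,y² cancel):
  16.520·x − 130.196·y = 6322.778350
  -126.656·x − 83.512·y = 5005.897442
det = 16.520·-83.512 − -130.196·-126.656 = -17869.722816
x = (6322.778350·-83.512 − -130.196·5005.897442) / -17869.722816 = -6.923440
y = (16.520·5005.897442 − 6322.778350·-126.656) / -17869.722816 = -49.442023
|P − Q| = √((-6.923440 − -7.398)² + (-49.442023 − -17.122)²) = 32.323506

32.324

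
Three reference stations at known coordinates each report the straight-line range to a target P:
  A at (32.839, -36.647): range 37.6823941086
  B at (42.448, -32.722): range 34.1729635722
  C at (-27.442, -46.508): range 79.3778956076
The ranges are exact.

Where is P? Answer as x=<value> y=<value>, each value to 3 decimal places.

eq1: (x − 32.839)² + (y + 36.647)² = 37.6823941086²
eq2: (x − 42.448)² + (y + 32.722)² = 34.1729635722²
eq3: (x + 27.442)² + (y + 46.508)² = 79.3778956076²
eq2−eq1, eq2−eq3 (x²,y² cancel):
  -19.218·x − 7.850·y = -703.330844
  -139.780·x − 27.572·y = -5089.563432
det = -19.218·-27.572 − -7.850·-139.780 = -567.394304
x = (-703.330844·-27.572 − -7.850·-5089.563432) / -567.394304 = 36.237295
y = (-19.218·-5089.563432 − -703.330844·-139.780) / -567.394304 = 0.881848

x=36.237 y=0.882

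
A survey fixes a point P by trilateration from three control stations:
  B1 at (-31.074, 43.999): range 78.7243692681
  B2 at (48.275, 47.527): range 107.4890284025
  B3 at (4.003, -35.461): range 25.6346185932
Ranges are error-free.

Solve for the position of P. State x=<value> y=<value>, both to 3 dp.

x=-21.598 y=-34.153

eq1: (x + 31.074)² + (y − 43.999)² = 78.7243692681²
eq2: (x − 48.275)² + (y − 47.527)² = 107.4890284025²
eq3: (x − 4.003)² + (y + 35.461)² = 25.6346185932²
eq3−eq1, eq3−eq2 (x²,y² cancel):
  -70.154·x + 158.920·y = -3912.393699
  88.544·x + 165.976·y = -7580.972733
det = -70.154·165.976 − 158.920·88.544 = -25715.292784
x = (-3912.393699·165.976 − 158.920·-7580.972733) / -25715.292784 = -21.598227
y = (-70.154·-7580.972733 − -3912.393699·88.544) / -25715.292784 = -34.153006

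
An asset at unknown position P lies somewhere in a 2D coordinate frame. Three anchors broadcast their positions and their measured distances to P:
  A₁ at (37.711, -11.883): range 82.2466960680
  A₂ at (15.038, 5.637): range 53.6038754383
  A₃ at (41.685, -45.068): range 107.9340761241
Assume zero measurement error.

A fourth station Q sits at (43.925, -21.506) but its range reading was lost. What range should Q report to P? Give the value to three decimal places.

93.050

eq1: (x − 37.711)² + (y + 11.883)² = 82.2466960680²
eq2: (x − 15.038)² + (y − 5.637)² = 53.6038754383²
eq3: (x − 41.685)² + (y + 45.068)² = 107.9340761241²
eq2−eq3, eq2−eq1 (x²,y² cancel):
  53.294·x − 101.410·y = -5265.542691
  45.346·x − 35.040·y = -2585.735555
det = 53.294·-35.040 − -101.410·45.346 = 2731.116100
x = (-5265.542691·-35.040 − -101.410·-2585.735555) / 2731.116100 = -28.455336
y = (53.294·-2585.735555 − -5265.542691·45.346) / 2731.116100 = 36.969175
|P − Q| = √((-28.455336 − 43.925)² + (36.969175 − -21.506)²) = 93.049767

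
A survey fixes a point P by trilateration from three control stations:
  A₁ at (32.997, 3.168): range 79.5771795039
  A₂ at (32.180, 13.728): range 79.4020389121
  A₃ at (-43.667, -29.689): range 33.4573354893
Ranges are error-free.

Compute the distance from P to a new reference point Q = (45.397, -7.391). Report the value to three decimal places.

eq1: (x − 32.997)² + (y − 3.168)² = 79.5771795039²
eq2: (x − 32.180)² + (y − 13.728)² = 79.4020389121²
eq3: (x + 43.667)² + (y + 29.689)² = 33.4573354893²
eq2−eq1, eq2−eq3 (x²,y² cancel):
  1.634·x − 21.120·y = -153.015865
  -151.694·x − 86.834·y = 6749.523711
det = 1.634·-86.834 − -21.120·-151.694 = -3345.664036
x = (-153.015865·-86.834 − -21.120·6749.523711) / -3345.664036 = -46.578771
y = (1.634·6749.523711 − -153.015865·-151.694) / -3345.664036 = 3.641390
|P − Q| = √((-46.578771 − 45.397)² + (3.641390 − -7.391)²) = 92.635070

92.635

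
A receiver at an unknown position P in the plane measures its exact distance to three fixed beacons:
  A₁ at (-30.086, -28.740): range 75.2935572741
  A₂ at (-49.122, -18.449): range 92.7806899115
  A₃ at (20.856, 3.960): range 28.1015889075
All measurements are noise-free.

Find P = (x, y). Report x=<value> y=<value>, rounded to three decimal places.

eq1: (x + 30.086)² + (y + 28.740)² = 75.2935572741²
eq2: (x + 49.122)² + (y + 18.449)² = 92.7806899115²
eq3: (x − 20.856)² + (y − 3.960)² = 28.1015889075²
eq3−eq1, eq3−eq2 (x²,y² cancel):
  -101.884·x − 65.400·y = -3598.919808
  -139.956·x − 44.818·y = -5515.874972
det = -101.884·-44.818 − -65.400·-139.956 = -4586.885288
x = (-3598.919808·-44.818 − -65.400·-5515.874972) / -4586.885288 = 43.480886
y = (-101.884·-5515.874972 − -3598.919808·-139.956) / -4586.885288 = -12.707749

x=43.481 y=-12.708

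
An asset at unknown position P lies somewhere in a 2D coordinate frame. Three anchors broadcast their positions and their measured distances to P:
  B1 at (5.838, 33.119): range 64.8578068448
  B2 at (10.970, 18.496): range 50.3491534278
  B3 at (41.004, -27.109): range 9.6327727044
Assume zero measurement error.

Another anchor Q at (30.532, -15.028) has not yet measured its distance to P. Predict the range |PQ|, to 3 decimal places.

15.051

eq1: (x − 5.838)² + (y − 33.119)² = 64.8578068448²
eq2: (x − 10.970)² + (y − 18.496)² = 50.3491534278²
eq3: (x − 41.004)² + (y + 27.109)² = 9.6327727044²
eq3−eq1, eq3−eq2 (x²,y² cancel):
  -70.332·x + 120.456·y = -5399.020291
  -60.068·x + 91.210·y = -4396.029922
det = -70.332·91.210 − 120.456·-60.068 = 820.569288
x = (-5399.020291·91.210 − 120.456·-4396.029922) / 820.569288 = 45.192454
y = (-70.332·-4396.029922 − -5399.020291·-60.068) / 820.569288 = -18.434488
|P − Q| = √((45.192454 − 30.532)² + (-18.434488 − -15.028)²) = 15.051015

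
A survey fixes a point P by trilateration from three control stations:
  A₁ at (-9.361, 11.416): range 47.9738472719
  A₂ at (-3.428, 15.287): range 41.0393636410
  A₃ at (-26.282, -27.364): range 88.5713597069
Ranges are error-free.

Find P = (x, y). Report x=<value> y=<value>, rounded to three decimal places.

x=25.136 y=44.755

eq1: (x + 9.361)² + (y − 11.416)² = 47.9738472719²
eq2: (x + 3.428)² + (y − 15.287)² = 41.0393636410²
eq3: (x + 26.282)² + (y + 27.364)² = 88.5713597069²
eq3−eq1, eq3−eq2 (x²,y² cancel):
  33.842·x + 77.560·y = 4321.817095
  45.708·x + 85.302·y = 4966.567925
det = 33.842·85.302 − 77.560·45.708 = -658.322196
x = (4321.817095·85.302 − 77.560·4966.567925) / -658.322196 = 25.135665
y = (33.842·4966.567925 − 4321.817095·45.708) / -658.322196 = 44.754718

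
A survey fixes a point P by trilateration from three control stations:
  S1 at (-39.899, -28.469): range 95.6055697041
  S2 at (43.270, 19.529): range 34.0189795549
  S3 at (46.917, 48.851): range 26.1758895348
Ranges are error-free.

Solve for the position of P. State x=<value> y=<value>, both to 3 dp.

x=20.992 y=45.238

eq1: (x + 39.899)² + (y + 28.469)² = 95.6055697041²
eq2: (x − 43.270)² + (y − 19.529)² = 34.0189795549²
eq3: (x − 46.917)² + (y − 48.851)² = 26.1758895348²
eq3−eq1, eq3−eq2 (x²,y² cancel):
  -173.632·x − 154.640·y = -10640.458694
  -7.294·x − 58.644·y = -2806.064126
det = -173.632·-58.644 − -154.640·-7.294 = 9054.530848
x = (-10640.458694·-58.644 − -154.640·-2806.064126) / 9054.530848 = 20.991624
y = (-173.632·-2806.064126 − -10640.458694·-7.294) / 9054.530848 = 45.238238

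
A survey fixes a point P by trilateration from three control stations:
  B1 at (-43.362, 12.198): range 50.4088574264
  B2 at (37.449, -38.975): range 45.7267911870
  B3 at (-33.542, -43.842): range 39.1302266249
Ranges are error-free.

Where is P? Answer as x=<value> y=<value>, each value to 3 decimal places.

eq1: (x + 43.362)² + (y − 12.198)² = 50.4088574264²
eq2: (x − 37.449)² + (y + 38.975)² = 45.7267911870²
eq3: (x + 33.542)² + (y + 43.842)² = 39.1302266249²
eq1−eq2, eq1−eq3 (x²,y² cancel):
  161.622·x − 102.346·y = 1342.537453
  19.640·x − 112.080·y = 2028.010751
det = 161.622·-112.080 − -102.346·19.640 = -16104.518320
x = (1342.537453·-112.080 − -102.346·2028.010751) / -16104.518320 = -3.544793
y = (161.622·2028.010751 − 1342.537453·19.640) / -16104.518320 = -18.715476

x=-3.545 y=-18.715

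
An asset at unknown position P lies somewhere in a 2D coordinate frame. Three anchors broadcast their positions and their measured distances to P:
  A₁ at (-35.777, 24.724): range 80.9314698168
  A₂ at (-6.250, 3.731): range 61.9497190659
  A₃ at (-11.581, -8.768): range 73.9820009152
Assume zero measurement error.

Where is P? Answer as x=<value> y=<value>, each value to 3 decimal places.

eq1: (x + 35.777)² + (y − 24.724)² = 80.9314698168²
eq2: (x + 6.250)² + (y − 3.731)² = 61.9497190659²
eq3: (x + 11.581)² + (y + 8.768)² = 73.9820009152²
eq1−eq2, eq1−eq3 (x²,y² cancel):
  59.054·x − 41.986·y = 873.848070
  48.392·x − 66.984·y = -603.706173
det = 59.054·-66.984 − -41.986·48.392 = -1923.886624
x = (873.848070·-66.984 − -41.986·-603.706173) / -1923.886624 = 43.599787
y = (59.054·-603.706173 − 873.848070·48.392) / -1923.886624 = 40.510974

x=43.600 y=40.511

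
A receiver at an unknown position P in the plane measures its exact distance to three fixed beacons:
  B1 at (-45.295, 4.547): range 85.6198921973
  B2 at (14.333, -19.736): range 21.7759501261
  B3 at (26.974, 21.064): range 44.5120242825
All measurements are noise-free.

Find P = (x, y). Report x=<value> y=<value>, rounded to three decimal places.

x=35.928 y=-22.538

eq1: (x + 45.295)² + (y − 4.547)² = 85.6198921973²
eq2: (x − 14.333)² + (y + 19.736)² = 21.7759501261²
eq3: (x − 26.974)² + (y − 21.064)² = 44.5120242825²
eq1−eq3, eq1−eq2 (x²,y² cancel):
  144.538·x + 33.034·y = 4448.422172
  119.256·x − 48.566·y = 5379.206287
det = 144.538·-48.566 − 33.034·119.256 = -10959.135212
x = (4448.422172·-48.566 − 33.034·5379.206287) / -10959.135212 = 35.927905
y = (144.538·5379.206287 − 4448.422172·119.256) / -10959.135212 = -22.538155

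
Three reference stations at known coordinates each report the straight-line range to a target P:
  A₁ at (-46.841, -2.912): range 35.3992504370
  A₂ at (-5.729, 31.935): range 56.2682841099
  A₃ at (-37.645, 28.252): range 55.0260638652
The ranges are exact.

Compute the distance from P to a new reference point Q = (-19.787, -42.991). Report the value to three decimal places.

20.057

eq1: (x + 46.841)² + (y + 2.912)² = 35.3992504370²
eq2: (x + 5.729)² + (y − 31.935)² = 56.2682841099²
eq3: (x + 37.645)² + (y − 28.252)² = 55.0260638652²
eq2−eq1, eq2−eq3 (x²,y² cancel):
  -82.224·x − 69.694·y = 3062.906224
  -63.832·x − 7.366·y = 1300.907955
det = -82.224·-7.366 − -69.694·-63.832 = -3843.045424
x = (3062.906224·-7.366 − -69.694·1300.907955) / -3843.045424 = -17.721391
y = (-82.224·1300.907955 − 3062.906224·-63.832) / -3843.045424 = -23.040470
|P − Q| = √((-17.721391 − -19.787)² + (-23.040470 − -42.991)²) = 20.057178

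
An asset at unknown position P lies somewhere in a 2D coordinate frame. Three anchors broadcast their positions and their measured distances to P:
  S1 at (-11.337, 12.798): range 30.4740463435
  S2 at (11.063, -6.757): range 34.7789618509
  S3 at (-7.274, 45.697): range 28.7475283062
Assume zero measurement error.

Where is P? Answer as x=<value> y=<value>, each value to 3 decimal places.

eq1: (x + 11.337)² + (y − 12.798)² = 30.4740463435²
eq2: (x − 11.063)² + (y + 6.757)² = 34.7789618509²
eq3: (x + 7.274)² + (y − 45.697)² = 28.7475283062²
eq2−eq1, eq2−eq3 (x²,y² cancel):
  -44.800·x + 39.110·y = 405.178042
  -36.674·x + 104.908·y = 2356.235671
det = -44.800·104.908 − 39.110·-36.674 = -3265.558260
x = (405.178042·104.908 − 39.110·2356.235671) / -3265.558260 = 15.202901
y = (-44.800·2356.235671 − 405.178042·-36.674) / -3265.558260 = 27.774687

x=15.203 y=27.775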